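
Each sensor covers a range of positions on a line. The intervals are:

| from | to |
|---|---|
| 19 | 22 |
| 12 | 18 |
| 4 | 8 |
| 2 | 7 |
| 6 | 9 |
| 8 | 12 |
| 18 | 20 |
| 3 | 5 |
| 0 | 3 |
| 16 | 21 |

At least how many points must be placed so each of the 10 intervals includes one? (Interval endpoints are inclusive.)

By right end: [0,3]  [3,5]  [2,7]  [4,8]  [6,9]  [8,12]  [12,18]  [18,20]  [16,21]  [19,22]
[0,3] uncovered → point at 3; [4,8] uncovered → point at 8; [12,18] uncovered → point at 18; [19,22] uncovered → point at 22.
Points: 3, 8, 18, 22 (4 total).

4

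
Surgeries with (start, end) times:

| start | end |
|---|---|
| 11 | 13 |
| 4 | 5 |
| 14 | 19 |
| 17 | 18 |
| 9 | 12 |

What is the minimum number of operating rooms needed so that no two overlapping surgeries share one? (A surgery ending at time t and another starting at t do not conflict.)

2

Count concurrent intervals with a sweep; the peak is the room count.
starts: [4, 9, 11, 14, 17]
ends:   [5, 12, 13, 18, 19]
s4→1 e5→0 s9→1 s11→2  — peak 2.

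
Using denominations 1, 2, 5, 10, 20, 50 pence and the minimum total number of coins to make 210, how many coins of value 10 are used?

210 = 4×50 + 1×10
Count of 10: 1

1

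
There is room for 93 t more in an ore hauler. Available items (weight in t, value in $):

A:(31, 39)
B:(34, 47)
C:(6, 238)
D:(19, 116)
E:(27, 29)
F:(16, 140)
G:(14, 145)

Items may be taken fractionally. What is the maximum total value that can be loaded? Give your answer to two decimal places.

Sort by value per unit weight and fill in that order.
Ratios (sorted): C 39.67, G 10.36, F 8.75, D 6.11, B 1.38, A 1.26, E 1.07
take C (6 @ 238); take G (14 @ 145); take F (16 @ 140); take D (19 @ 116); take B (34 @ 47); take 4/31 of A → 5.03. Capacity used 93/93.
Total value = 691.03

691.03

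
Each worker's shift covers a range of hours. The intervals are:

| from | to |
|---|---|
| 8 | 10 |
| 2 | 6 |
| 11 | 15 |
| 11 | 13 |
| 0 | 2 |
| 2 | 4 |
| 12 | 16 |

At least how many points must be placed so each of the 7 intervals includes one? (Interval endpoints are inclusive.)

Process intervals by earliest right end; each time one isn't hit yet, stab at its right endpoint.
By right end: [0,2]  [2,4]  [2,6]  [8,10]  [11,13]  [11,15]  [12,16]
[0,2] uncovered → point at 2; [8,10] uncovered → point at 10; [11,13] uncovered → point at 13.
Points: 2, 10, 13 (3 total).

3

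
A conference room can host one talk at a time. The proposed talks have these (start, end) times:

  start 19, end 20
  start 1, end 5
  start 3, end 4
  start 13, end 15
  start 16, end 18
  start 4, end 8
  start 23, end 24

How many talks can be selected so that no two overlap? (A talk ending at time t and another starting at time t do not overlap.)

Sorted by end: (3,4)  (1,5)  (4,8)  (13,15)  (16,18)  (19,20)  (23,24)
take (3,4); take (4,8); take (13,15); take (16,18); take (19,20); take (23,24).
Selected 6 talks.

6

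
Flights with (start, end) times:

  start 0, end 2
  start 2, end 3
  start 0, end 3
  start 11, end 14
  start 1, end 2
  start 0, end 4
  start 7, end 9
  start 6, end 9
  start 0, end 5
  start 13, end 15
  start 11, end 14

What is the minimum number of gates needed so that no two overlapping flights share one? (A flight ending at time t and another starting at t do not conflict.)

5

starts: [0, 0, 0, 0, 1, 2, 6, 7, 11, 11, 13]
ends:   [2, 2, 3, 3, 4, 5, 9, 9, 14, 14, 15]
s0→1 s0→2 s0→3 s0→4 s1→5  — peak 5.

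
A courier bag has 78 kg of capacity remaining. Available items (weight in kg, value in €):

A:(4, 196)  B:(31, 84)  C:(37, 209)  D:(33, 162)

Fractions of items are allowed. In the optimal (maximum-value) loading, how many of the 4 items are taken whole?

3

Sort by value per unit weight and fill in that order.
Ratios (sorted): A 49.00, C 5.65, D 4.91, B 2.71
take A (4 @ 196); take C (37 @ 209); take D (33 @ 162); take 4/31 of B → 10.84. Capacity used 78/78.
3 item(s) taken whole; one partial (take 4/31 of B).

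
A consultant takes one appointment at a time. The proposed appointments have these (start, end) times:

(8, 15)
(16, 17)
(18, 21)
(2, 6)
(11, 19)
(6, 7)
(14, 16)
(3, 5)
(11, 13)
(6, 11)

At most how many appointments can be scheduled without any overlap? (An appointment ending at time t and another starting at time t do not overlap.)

6

By end time: (3,5), (2,6), (6,7), (6,11), (11,13), (8,15), (14,16), (16,17), (11,19), (18,21).
Pick (3,5); next start ≥ 5 → (6,7); next start ≥ 7 → (11,13); next start ≥ 13 → (14,16); next start ≥ 16 → (16,17); next start ≥ 17 → (18,21).
Selected 6 appointments.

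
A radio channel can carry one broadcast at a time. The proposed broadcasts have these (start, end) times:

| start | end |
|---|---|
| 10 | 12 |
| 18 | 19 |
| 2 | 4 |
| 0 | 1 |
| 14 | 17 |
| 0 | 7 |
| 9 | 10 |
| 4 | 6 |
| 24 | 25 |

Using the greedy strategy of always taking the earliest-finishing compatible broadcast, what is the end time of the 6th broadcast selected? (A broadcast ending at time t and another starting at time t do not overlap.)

17

Sort by end time and greedily take each interval whose start is ≥ the last chosen end.
By end time: (0,1), (2,4), (4,6), (0,7), (9,10), (10,12), (14,17), (18,19), (24,25).
Pick (0,1); next start ≥ 1 → (2,4); next start ≥ 4 → (4,6); next start ≥ 6 → (9,10); next start ≥ 10 → (10,12); next start ≥ 12 → (14,17); next start ≥ 17 → (18,19); next start ≥ 19 → (24,25).
Selected: (0,1) (2,4) (4,6) (9,10) (10,12) (14,17) (18,19) (24,25)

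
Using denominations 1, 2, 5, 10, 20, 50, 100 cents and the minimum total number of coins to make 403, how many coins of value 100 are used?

Use the largest denomination that fits, subtract, and repeat.
403 − 4×100→3 − 1×2→1 − 1×1→0
Count of 100: 4

4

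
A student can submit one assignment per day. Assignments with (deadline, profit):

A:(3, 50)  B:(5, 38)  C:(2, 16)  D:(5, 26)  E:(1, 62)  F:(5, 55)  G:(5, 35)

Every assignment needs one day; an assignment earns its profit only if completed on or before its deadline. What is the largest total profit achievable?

240

Sort by profit descending; place each in the latest free slot ≤ its deadline.
Profit order: E=62 F=55 A=50 B=38 G=35 D=26 C=16
Assign: E→slot 1, F→slot 5, A→slot 3, B→slot 4, G→slot 2, D skipped, C skipped.
Slots: [1:E] [2:G] [3:A] [4:B] [5:F]
Profit = 62 + 35 + 50 + 38 + 55 = 240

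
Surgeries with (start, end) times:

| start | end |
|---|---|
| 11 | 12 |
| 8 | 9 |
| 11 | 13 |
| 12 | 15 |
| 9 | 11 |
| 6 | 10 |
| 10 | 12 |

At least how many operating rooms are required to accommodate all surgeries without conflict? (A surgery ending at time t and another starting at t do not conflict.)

3

The answer is the maximum number of intervals overlapping at any instant.
starts: [6, 8, 9, 10, 11, 11, 12]
ends:   [9, 10, 11, 12, 12, 13, 15]
s6→1 s8→2 e9→1 s9→2 e10→1 s10→2 e11→1 s11→2 s11→3  — peak 3.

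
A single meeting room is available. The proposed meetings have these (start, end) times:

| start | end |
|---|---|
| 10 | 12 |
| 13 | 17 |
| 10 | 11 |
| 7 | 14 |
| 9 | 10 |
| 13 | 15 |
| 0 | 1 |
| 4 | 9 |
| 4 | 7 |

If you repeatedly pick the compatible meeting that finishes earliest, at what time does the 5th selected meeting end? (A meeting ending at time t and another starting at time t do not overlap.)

Sort by end time and greedily take each interval whose start is ≥ the last chosen end.
By end time: (0,1), (4,7), (4,9), (9,10), (10,11), (10,12), (7,14), (13,15), (13,17).
Pick (0,1); next start ≥ 1 → (4,7); next start ≥ 7 → (9,10); next start ≥ 10 → (10,11); next start ≥ 11 → (13,15).
Selected: (0,1) (4,7) (9,10) (10,11) (13,15)

15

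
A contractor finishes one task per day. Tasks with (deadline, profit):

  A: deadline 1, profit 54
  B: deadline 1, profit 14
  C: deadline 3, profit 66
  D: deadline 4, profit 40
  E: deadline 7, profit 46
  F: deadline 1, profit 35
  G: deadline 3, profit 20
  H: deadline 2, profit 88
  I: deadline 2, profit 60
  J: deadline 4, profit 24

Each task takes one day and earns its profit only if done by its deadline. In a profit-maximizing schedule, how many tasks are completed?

Take jobs in profit order; each goes to the latest open slot no later than its deadline.
Profit order: H=88 C=66 I=60 A=54 E=46 D=40 F=35 J=24 G=20 B=14
Assign: H→slot 2, C→slot 3, I→slot 1, A skipped, E→slot 7, D→slot 4, F skipped, J skipped, G skipped, B skipped.
Slots: [1:I] [2:H] [3:C] [4:D] [7:E]
5 of 10 scheduled.

5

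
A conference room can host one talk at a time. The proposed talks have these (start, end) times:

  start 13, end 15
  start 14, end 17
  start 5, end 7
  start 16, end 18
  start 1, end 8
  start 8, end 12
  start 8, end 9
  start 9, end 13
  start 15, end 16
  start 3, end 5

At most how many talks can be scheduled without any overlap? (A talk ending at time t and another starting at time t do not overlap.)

7

Sort by end time and greedily take each interval whose start is ≥ the last chosen end.
Sorted by end: (3,5)  (5,7)  (1,8)  (8,9)  (8,12)  (9,13)  (13,15)  (15,16)  (14,17)  (16,18)
take (3,5); take (5,7); take (8,9); skip (8,12); take (9,13); take (13,15); take (15,16); take (16,18).
Selected 7 talks.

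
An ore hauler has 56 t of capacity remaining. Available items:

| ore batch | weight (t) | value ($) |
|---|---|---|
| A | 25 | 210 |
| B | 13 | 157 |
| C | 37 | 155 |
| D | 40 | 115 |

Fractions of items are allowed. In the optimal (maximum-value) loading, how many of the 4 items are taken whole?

2

Greedy by value/weight ratio, highest first.
Ratios (sorted): B 12.08, A 8.40, C 4.19, D 2.88
take B (13 @ 157); take A (25 @ 210); take 18/37 of C → 75.41. Capacity used 56/56.
2 item(s) taken whole; one partial (take 18/37 of C).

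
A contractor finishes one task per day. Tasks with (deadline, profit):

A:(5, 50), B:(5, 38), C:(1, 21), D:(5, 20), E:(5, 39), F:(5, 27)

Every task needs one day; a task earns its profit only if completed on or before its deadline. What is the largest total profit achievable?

175

Sort by profit descending; place each in the latest free slot ≤ its deadline.
By profit: A(d5,50), E(d5,39), B(d5,38), F(d5,27), C(d1,21), D(d5,20)
A→slot 5; E→slot 4; B→slot 3; F→slot 2; C→slot 1; D skipped.
Profit = 21 + 27 + 38 + 39 + 50 = 175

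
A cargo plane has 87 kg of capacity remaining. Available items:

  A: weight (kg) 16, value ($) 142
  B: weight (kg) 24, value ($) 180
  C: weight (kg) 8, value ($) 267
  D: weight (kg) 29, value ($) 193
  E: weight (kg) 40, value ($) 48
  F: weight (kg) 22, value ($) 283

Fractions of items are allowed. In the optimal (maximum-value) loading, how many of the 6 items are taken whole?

Order: C (267/8=33.38) > F (283/22=12.86) > A (142/16=8.88) > B (180/24=7.50) > D (193/29=6.66) > E (48/40=1.20)
Fill: take C (8 @ 267) → take F (22 @ 283) → take A (16 @ 142) → take B (24 @ 180) → take 17/29 of D → 113.14; 87/87 used.
4 item(s) taken whole; one partial (take 17/29 of D).

4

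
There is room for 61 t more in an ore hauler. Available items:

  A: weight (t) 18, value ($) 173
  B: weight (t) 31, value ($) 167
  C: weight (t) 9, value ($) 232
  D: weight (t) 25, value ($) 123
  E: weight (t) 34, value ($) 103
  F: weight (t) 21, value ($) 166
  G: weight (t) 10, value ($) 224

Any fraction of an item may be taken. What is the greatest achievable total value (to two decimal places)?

811.16

Ratios (sorted): C 25.78, G 22.40, A 9.61, F 7.90, B 5.39, D 4.92, E 3.03
take C (9 @ 232); take G (10 @ 224); take A (18 @ 173); take F (21 @ 166); take 3/31 of B → 16.16. Capacity used 61/61.
Total value = 811.16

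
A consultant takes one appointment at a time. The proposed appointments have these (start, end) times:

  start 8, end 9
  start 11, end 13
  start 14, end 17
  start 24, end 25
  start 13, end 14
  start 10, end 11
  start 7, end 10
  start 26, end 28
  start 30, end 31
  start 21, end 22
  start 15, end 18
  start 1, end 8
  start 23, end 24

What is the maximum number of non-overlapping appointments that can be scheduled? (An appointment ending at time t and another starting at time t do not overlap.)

11

Order by finish time; keep every interval that doesn't clash with the previous kept one.
By end time: (1,8), (8,9), (7,10), (10,11), (11,13), (13,14), (14,17), (15,18), (21,22), (23,24), (24,25), (26,28), (30,31).
Pick (1,8); next start ≥ 8 → (8,9); next start ≥ 9 → (10,11); next start ≥ 11 → (11,13); next start ≥ 13 → (13,14); next start ≥ 14 → (14,17); next start ≥ 17 → (21,22); next start ≥ 22 → (23,24); next start ≥ 24 → (24,25); next start ≥ 25 → (26,28); next start ≥ 28 → (30,31).
Selected 11 appointments.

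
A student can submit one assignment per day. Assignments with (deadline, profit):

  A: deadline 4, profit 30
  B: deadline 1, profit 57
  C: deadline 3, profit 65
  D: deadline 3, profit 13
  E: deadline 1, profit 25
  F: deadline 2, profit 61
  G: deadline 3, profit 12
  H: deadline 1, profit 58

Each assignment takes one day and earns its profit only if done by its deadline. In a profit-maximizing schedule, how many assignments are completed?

4

Profit order: C=65 F=61 H=58 B=57 A=30 E=25 D=13 G=12
Assign: C→slot 3, F→slot 2, H→slot 1, B skipped, A→slot 4, E skipped, D skipped, G skipped.
Slots: [1:H] [2:F] [3:C] [4:A]
4 of 8 scheduled.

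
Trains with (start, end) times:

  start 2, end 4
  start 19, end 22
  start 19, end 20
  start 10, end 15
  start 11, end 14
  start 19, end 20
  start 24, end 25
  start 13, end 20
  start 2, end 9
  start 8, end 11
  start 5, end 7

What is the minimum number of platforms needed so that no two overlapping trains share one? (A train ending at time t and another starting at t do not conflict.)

4

Events (time:±→running): 2:+→1 2:+→2 4:-→1 5:+→2 7:-→1 8:+→2 9:-→1 10:+→2 11:-→1 11:+→2 13:+→3 14:-→2 15:-→1 19:+→2 19:+→3 19:+→4 … peak 4.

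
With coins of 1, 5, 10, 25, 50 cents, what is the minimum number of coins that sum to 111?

111 = 2×50 + 1×10 + 1×1
Total coins = 2 + 1 + 1 = 4

4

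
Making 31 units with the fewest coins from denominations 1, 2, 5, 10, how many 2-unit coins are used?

0

31 = 3×10 + 1×1
Count of 2: 0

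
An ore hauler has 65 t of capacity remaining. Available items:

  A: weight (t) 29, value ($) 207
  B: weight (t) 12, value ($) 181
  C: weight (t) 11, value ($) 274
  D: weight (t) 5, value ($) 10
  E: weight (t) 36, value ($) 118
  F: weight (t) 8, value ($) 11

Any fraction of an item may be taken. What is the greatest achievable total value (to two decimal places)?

704.61

Sort by value per unit weight and fill in that order.
Ratios (sorted): C 24.91, B 15.08, A 7.14, E 3.28, D 2.00, F 1.38
take C (11 @ 274); take B (12 @ 181); take A (29 @ 207); take 13/36 of E → 42.61. Capacity used 65/65.
Total value = 704.61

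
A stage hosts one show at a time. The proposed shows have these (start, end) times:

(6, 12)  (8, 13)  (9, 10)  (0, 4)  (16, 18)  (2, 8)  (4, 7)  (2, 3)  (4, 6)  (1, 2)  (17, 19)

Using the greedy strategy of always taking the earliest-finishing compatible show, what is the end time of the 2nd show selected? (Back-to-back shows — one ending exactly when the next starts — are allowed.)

Order by finish time; keep every interval that doesn't clash with the previous kept one.
By end time: (1,2), (2,3), (0,4), (4,6), (4,7), (2,8), (9,10), (6,12), (8,13), (16,18), (17,19).
Pick (1,2); next start ≥ 2 → (2,3); next start ≥ 3 → (4,6); next start ≥ 6 → (9,10); next start ≥ 10 → (16,18).
Selected: (1,2) (2,3) (4,6) (9,10) (16,18)

3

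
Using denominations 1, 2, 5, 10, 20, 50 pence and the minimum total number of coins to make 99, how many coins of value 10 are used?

0

Greedy: take as many of the largest coin as possible, then repeat with the remainder.
99 = 1×50 + 2×20 + 1×5 + 2×2
Count of 10: 0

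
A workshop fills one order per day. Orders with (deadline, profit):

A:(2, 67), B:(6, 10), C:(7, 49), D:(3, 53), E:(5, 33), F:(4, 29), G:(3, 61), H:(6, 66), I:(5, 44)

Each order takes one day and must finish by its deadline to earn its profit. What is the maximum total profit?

373

Take jobs in profit order; each goes to the latest open slot no later than its deadline.
Profit order: A=67 H=66 G=61 D=53 C=49 I=44 E=33 F=29 B=10
Assign: A→slot 2, H→slot 6, G→slot 3, D→slot 1, C→slot 7, I→slot 5, E→slot 4, F skipped, B skipped.
Slots: [1:D] [2:A] [3:G] [4:E] [5:I] [6:H] [7:C]
Profit = 53 + 67 + 61 + 33 + 44 + 66 + 49 = 373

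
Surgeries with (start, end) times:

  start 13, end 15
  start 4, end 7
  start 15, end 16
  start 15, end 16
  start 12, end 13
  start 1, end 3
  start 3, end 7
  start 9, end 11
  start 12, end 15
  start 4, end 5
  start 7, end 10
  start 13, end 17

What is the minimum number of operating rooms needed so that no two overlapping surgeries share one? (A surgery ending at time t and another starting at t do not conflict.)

The answer is the maximum number of intervals overlapping at any instant.
starts: [1, 3, 4, 4, 7, 9, 12, 12, 13, 13, 15, 15]
ends:   [3, 5, 7, 7, 10, 11, 13, 15, 15, 16, 16, 17]
s1→1 e3→0 s3→1 s4→2 s4→3  — peak 3.

3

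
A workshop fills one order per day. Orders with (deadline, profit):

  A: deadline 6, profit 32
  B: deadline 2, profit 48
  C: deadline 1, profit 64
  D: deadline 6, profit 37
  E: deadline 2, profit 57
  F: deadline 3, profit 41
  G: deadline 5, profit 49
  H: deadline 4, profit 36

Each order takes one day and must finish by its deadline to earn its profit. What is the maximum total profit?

284

Take jobs in profit order; each goes to the latest open slot no later than its deadline.
Profit order: C=64 E=57 G=49 B=48 F=41 D=37 H=36 A=32
Assign: C→slot 1, E→slot 2, G→slot 5, B skipped, F→slot 3, D→slot 6, H→slot 4, A skipped.
Slots: [1:C] [2:E] [3:F] [4:H] [5:G] [6:D]
Profit = 64 + 57 + 41 + 36 + 49 + 37 = 284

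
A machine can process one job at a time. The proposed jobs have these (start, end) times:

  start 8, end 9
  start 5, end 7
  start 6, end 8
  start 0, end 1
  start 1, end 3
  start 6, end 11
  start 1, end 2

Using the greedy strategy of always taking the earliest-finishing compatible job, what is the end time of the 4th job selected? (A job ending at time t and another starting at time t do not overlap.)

9

Sorted by end: (0,1)  (1,2)  (1,3)  (5,7)  (6,8)  (8,9)  (6,11)
take (0,1); take (1,2); skip (1,3); take (5,7); take (8,9).
Selected: (0,1) (1,2) (5,7) (8,9)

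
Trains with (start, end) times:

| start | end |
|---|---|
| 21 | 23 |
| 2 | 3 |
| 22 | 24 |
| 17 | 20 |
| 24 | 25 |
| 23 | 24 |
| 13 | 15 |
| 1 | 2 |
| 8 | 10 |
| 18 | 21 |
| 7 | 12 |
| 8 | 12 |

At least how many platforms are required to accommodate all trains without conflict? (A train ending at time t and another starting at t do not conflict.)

3

Events (time:±→running): 1:+→1 2:-→0 2:+→1 3:-→0 7:+→1 8:+→2 8:+→3 … peak 3.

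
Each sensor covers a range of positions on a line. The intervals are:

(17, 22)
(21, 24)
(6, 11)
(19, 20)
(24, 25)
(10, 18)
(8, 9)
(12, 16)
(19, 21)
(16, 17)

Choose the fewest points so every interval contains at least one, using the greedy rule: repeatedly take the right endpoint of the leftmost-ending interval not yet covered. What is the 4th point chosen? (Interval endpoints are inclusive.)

24

By right end: [8,9]  [6,11]  [12,16]  [16,17]  [10,18]  [19,20]  [19,21]  [17,22]  [21,24]  [24,25]
[8,9] uncovered → point at 9; [12,16] uncovered → point at 16; [19,20] uncovered → point at 20; [21,24] uncovered → point at 24.
Points: 9, 16, 20, 24 (4 total).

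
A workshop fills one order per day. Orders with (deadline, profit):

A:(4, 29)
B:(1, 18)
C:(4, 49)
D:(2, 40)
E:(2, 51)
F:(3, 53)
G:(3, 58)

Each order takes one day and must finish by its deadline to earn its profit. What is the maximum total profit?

211

By profit: G(d3,58), F(d3,53), E(d2,51), C(d4,49), D(d2,40), A(d4,29), B(d1,18)
G→slot 3; F→slot 2; E→slot 1; C→slot 4; D skipped; A skipped; B skipped.
Profit = 51 + 53 + 58 + 49 = 211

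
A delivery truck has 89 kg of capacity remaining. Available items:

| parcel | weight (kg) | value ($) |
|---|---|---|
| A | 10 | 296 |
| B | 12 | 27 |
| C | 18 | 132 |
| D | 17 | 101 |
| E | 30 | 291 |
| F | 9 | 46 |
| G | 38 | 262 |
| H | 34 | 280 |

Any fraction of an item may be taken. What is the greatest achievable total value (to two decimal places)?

977.00

Greedy by value/weight ratio, highest first.
Order: A (296/10=29.60) > E (291/30=9.70) > H (280/34=8.24) > C (132/18=7.33) > G (262/38=6.89) > D (101/17=5.94) > F (46/9=5.11) > B (27/12=2.25)
Fill: take A (10 @ 296) → take E (30 @ 291) → take H (34 @ 280) → take 15/18 of C → 110.00; 89/89 used.
Total value = 977.00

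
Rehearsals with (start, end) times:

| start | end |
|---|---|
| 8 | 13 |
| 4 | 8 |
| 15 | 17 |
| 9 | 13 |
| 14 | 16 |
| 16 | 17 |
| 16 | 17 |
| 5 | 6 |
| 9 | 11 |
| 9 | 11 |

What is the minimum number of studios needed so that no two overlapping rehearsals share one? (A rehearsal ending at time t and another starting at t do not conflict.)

Events (time:±→running): 4:+→1 5:+→2 6:-→1 8:-→0 8:+→1 9:+→2 9:+→3 9:+→4 … peak 4.

4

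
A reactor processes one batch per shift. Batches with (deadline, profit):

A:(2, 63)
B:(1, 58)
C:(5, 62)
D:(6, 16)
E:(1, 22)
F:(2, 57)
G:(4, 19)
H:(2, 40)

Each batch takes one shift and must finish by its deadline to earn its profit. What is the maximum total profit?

Profit order: A=63 C=62 B=58 F=57 H=40 E=22 G=19 D=16
Assign: A→slot 2, C→slot 5, B→slot 1, F skipped, H skipped, E skipped, G→slot 4, D→slot 6.
Slots: [1:B] [2:A] [4:G] [5:C] [6:D]
Profit = 58 + 63 + 19 + 62 + 16 = 218

218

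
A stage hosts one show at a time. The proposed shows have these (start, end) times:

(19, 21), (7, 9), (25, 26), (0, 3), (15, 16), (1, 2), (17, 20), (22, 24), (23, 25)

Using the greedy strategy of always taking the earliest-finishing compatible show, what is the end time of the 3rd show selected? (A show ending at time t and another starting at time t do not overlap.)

Order by finish time; keep every interval that doesn't clash with the previous kept one.
By end time: (1,2), (0,3), (7,9), (15,16), (17,20), (19,21), (22,24), (23,25), (25,26).
Pick (1,2); next start ≥ 2 → (7,9); next start ≥ 9 → (15,16); next start ≥ 16 → (17,20); next start ≥ 20 → (22,24); next start ≥ 24 → (25,26).
Selected: (1,2) (7,9) (15,16) (17,20) (22,24) (25,26)

16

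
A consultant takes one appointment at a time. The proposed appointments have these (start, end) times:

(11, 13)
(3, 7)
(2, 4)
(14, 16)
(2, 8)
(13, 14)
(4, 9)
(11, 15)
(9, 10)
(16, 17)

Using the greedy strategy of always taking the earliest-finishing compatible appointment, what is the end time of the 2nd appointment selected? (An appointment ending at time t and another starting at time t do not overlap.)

9

Sorted by end: (2,4)  (3,7)  (2,8)  (4,9)  (9,10)  (11,13)  (13,14)  (11,15)  (14,16)  (16,17)
take (2,4); skip (2,8); take (4,9); take (9,10); take (11,13); take (13,14); take (14,16); take (16,17).
Selected: (2,4) (4,9) (9,10) (11,13) (13,14) (14,16) (16,17)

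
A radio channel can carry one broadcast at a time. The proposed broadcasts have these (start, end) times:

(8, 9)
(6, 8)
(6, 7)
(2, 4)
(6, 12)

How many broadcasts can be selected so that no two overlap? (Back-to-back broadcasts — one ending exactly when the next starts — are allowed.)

3

Sorted by end: (2,4)  (6,7)  (6,8)  (8,9)  (6,12)
take (2,4); take (6,7); take (8,9).
Selected 3 broadcasts.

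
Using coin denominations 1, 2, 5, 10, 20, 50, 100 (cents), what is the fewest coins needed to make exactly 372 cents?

6

Use the largest denomination that fits, subtract, and repeat.
372 = 3×100 + 1×50 + 1×20 + 1×2
Total coins = 3 + 1 + 1 + 1 = 6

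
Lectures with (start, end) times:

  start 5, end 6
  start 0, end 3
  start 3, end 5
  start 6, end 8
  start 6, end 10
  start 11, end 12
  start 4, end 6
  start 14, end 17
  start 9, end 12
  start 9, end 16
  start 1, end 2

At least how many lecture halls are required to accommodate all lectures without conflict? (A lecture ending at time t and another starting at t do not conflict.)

3

Events (time:±→running): 0:+→1 1:+→2 2:-→1 3:-→0 3:+→1 4:+→2 5:-→1 5:+→2 6:-→1 6:-→0 6:+→1 6:+→2 8:-→1 9:+→2 9:+→3 … peak 3.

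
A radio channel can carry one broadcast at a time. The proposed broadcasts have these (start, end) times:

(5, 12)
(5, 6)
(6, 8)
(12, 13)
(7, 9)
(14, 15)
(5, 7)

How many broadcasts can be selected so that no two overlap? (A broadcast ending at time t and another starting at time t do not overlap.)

4

Sort by end time and greedily take each interval whose start is ≥ the last chosen end.
By end time: (5,6), (5,7), (6,8), (7,9), (5,12), (12,13), (14,15).
Pick (5,6); next start ≥ 6 → (6,8); next start ≥ 8 → (12,13); next start ≥ 13 → (14,15).
Selected 4 broadcasts.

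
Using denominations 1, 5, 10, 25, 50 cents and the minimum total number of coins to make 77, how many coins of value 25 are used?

1

77 − 1×50→27 − 1×25→2 − 2×1→0
Count of 25: 1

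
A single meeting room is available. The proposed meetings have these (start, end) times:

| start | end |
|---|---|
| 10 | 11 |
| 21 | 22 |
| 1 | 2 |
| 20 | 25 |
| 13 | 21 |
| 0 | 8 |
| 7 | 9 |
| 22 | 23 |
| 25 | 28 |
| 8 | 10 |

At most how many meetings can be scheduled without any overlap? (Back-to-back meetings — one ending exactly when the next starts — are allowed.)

By end time: (1,2), (0,8), (7,9), (8,10), (10,11), (13,21), (21,22), (22,23), (20,25), (25,28).
Pick (1,2); next start ≥ 2 → (7,9); next start ≥ 9 → (10,11); next start ≥ 11 → (13,21); next start ≥ 21 → (21,22); next start ≥ 22 → (22,23); next start ≥ 23 → (25,28).
Selected 7 meetings.

7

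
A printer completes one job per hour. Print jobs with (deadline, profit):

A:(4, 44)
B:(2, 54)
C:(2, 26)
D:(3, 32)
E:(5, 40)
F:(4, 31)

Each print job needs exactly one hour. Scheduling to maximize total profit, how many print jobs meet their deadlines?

Take jobs in profit order; each goes to the latest open slot no later than its deadline.
Profit order: B=54 A=44 E=40 D=32 F=31 C=26
Assign: B→slot 2, A→slot 4, E→slot 5, D→slot 3, F→slot 1, C skipped.
Slots: [1:F] [2:B] [3:D] [4:A] [5:E]
5 of 6 scheduled.

5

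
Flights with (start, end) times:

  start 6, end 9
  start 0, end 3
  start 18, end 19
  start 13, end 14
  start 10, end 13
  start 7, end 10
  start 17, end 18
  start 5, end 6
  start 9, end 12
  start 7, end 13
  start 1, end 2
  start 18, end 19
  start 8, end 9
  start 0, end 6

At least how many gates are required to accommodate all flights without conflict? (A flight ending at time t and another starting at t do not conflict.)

4

starts: [0, 0, 1, 5, 6, 7, 7, 8, 9, 10, 13, 17, 18, 18]
ends:   [2, 3, 6, 6, 9, 9, 10, 12, 13, 13, 14, 18, 19, 19]
s0→1 s0→2 s1→3 e2→2 e3→1 s5→2 e6→1 e6→0 s6→1 s7→2 s7→3 s8→4  — peak 4.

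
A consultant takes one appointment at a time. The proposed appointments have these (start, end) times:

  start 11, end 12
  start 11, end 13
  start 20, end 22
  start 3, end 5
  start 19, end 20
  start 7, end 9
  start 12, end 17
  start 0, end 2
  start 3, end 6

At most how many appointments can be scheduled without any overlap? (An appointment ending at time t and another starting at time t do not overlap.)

7

Sorted by end: (0,2)  (3,5)  (3,6)  (7,9)  (11,12)  (11,13)  (12,17)  (19,20)  (20,22)
take (0,2); take (3,5); skip (3,6); take (7,9); take (11,12); take (12,17); take (19,20); take (20,22).
Selected 7 appointments.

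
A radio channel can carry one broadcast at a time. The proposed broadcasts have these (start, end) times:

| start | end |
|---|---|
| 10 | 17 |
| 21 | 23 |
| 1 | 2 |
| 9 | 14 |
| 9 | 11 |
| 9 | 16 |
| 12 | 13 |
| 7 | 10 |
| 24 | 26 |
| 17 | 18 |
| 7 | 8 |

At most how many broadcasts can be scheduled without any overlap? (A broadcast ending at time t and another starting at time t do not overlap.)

Greedy by earliest finish: after sorting by end time, pick each interval compatible with the last pick.
By end time: (1,2), (7,8), (7,10), (9,11), (12,13), (9,14), (9,16), (10,17), (17,18), (21,23), (24,26).
Pick (1,2); next start ≥ 2 → (7,8); next start ≥ 8 → (9,11); next start ≥ 11 → (12,13); next start ≥ 13 → (17,18); next start ≥ 18 → (21,23); next start ≥ 23 → (24,26).
Selected 7 broadcasts.

7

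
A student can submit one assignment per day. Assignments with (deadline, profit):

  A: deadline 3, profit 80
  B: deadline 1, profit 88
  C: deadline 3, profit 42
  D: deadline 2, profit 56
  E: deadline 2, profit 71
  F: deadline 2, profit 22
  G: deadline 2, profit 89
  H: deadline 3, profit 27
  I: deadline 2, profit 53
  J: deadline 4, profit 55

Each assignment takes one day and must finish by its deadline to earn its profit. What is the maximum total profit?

312

Profit order: G=89 B=88 A=80 E=71 D=56 J=55 I=53 C=42 H=27 F=22
Assign: G→slot 2, B→slot 1, A→slot 3, E skipped, D skipped, J→slot 4, I skipped, C skipped, H skipped, F skipped.
Slots: [1:B] [2:G] [3:A] [4:J]
Profit = 88 + 89 + 80 + 55 = 312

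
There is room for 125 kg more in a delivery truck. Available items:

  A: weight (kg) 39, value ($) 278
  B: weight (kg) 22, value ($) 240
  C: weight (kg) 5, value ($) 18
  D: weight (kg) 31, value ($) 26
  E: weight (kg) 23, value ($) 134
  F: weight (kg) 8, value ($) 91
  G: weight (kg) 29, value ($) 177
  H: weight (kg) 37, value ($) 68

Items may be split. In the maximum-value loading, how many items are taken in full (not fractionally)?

Sort by value per unit weight and fill in that order.
Ratios (sorted): F 11.38, B 10.91, A 7.13, G 6.10, E 5.83, C 3.60, H 1.84, D 0.84
take F (8 @ 91); take B (22 @ 240); take A (39 @ 278); take G (29 @ 177); take E (23 @ 134); take 4/5 of C → 14.40. Capacity used 125/125.
5 item(s) taken whole; one partial (take 4/5 of C).

5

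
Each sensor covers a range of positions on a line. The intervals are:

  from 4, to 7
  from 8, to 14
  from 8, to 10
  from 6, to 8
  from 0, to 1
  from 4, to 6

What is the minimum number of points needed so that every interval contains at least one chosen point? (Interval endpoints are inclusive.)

Sort by right endpoint; whenever an interval is uncovered, place a point at its right end.
By right end: [0,1]  [4,6]  [4,7]  [6,8]  [8,10]  [8,14]
[0,1] uncovered → point at 1; [4,6] uncovered → point at 6; [8,10] uncovered → point at 10.
Points: 1, 6, 10 (3 total).

3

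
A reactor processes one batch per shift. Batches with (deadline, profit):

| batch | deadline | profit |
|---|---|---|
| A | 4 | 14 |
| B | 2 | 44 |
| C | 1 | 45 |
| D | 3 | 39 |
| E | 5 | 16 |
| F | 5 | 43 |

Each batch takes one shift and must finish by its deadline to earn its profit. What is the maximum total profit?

187

Profit order: C=45 B=44 F=43 D=39 E=16 A=14
Assign: C→slot 1, B→slot 2, F→slot 5, D→slot 3, E→slot 4, A skipped.
Slots: [1:C] [2:B] [3:D] [4:E] [5:F]
Profit = 45 + 44 + 39 + 16 + 43 = 187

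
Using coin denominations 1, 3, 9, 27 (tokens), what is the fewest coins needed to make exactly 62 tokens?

6

62 − 2×27→8 − 2×3→2 − 2×1→0
Total coins = 2 + 2 + 2 = 6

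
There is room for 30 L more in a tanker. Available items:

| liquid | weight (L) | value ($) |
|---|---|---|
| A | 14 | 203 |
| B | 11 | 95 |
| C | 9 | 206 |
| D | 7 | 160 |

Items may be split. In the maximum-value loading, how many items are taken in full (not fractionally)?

Greedy by value/weight ratio, highest first.
Ratios (sorted): C 22.89, D 22.86, A 14.50, B 8.64
take C (9 @ 206); take D (7 @ 160); take A (14 @ 203). Capacity used 30/30.
3 item(s) taken whole.

3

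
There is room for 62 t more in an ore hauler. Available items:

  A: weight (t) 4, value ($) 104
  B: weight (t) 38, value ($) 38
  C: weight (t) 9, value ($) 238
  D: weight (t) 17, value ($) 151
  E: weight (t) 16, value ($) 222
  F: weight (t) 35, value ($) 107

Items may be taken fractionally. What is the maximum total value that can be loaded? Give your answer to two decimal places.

763.91

Sort by value per unit weight and fill in that order.
Order: C (238/9=26.44) > A (104/4=26.00) > E (222/16=13.88) > D (151/17=8.88) > F (107/35=3.06) > B (38/38=1.00)
Fill: take C (9 @ 238) → take A (4 @ 104) → take E (16 @ 222) → take D (17 @ 151) → take 16/35 of F → 48.91; 62/62 used.
Total value = 763.91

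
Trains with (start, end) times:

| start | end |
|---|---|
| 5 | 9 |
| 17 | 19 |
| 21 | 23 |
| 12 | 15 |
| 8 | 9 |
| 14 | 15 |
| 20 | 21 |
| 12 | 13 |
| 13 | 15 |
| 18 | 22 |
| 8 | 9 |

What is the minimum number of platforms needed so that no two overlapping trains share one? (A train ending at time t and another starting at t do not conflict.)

Count concurrent intervals with a sweep; the peak is the room count.
starts: [5, 8, 8, 12, 12, 13, 14, 17, 18, 20, 21]
ends:   [9, 9, 9, 13, 15, 15, 15, 19, 21, 22, 23]
s5→1 s8→2 s8→3  — peak 3.

3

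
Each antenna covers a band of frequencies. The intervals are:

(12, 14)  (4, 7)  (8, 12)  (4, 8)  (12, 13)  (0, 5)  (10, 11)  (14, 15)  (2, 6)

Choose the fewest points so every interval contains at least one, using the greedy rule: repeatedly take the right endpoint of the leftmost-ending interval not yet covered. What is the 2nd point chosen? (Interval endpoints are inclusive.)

Sorted: [0,5] [2,6] [4,7] [4,8] [10,11] [8,12] [12,13] [12,14] [14,15]
{[0,5],[2,6],[4,7],[4,8]} hit by 5; {[10,11],[8,12]} hit by 11; {[12,13],[12,14]} hit by 13; {[14,15]} hit by 15.
Points: 5, 11, 13, 15 (4 total).

11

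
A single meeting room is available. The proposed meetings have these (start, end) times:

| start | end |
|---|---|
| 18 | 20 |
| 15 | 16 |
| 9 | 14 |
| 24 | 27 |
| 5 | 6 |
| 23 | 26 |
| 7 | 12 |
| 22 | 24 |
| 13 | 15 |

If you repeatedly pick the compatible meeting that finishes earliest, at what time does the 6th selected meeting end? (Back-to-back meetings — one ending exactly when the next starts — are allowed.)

Sort by end time and greedily take each interval whose start is ≥ the last chosen end.
By end time: (5,6), (7,12), (9,14), (13,15), (15,16), (18,20), (22,24), (23,26), (24,27).
Pick (5,6); next start ≥ 6 → (7,12); next start ≥ 12 → (13,15); next start ≥ 15 → (15,16); next start ≥ 16 → (18,20); next start ≥ 20 → (22,24); next start ≥ 24 → (24,27).
Selected: (5,6) (7,12) (13,15) (15,16) (18,20) (22,24) (24,27)

24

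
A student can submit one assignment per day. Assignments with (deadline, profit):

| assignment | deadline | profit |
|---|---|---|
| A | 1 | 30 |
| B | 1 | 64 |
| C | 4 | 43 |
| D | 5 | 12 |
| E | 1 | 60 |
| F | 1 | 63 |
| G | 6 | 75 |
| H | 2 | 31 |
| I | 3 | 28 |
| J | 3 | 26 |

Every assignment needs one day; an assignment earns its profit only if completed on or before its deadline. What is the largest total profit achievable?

253

Sort by profit descending; place each in the latest free slot ≤ its deadline.
Profit order: G=75 B=64 F=63 E=60 C=43 H=31 A=30 I=28 J=26 D=12
Assign: G→slot 6, B→slot 1, F skipped, E skipped, C→slot 4, H→slot 2, A skipped, I→slot 3, J skipped, D→slot 5.
Slots: [1:B] [2:H] [3:I] [4:C] [5:D] [6:G]
Profit = 64 + 31 + 28 + 43 + 12 + 75 = 253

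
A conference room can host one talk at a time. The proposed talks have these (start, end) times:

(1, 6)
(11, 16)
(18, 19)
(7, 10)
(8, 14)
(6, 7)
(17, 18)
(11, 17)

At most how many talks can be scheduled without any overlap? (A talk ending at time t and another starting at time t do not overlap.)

Order by finish time; keep every interval that doesn't clash with the previous kept one.
Sorted by end: (1,6)  (6,7)  (7,10)  (8,14)  (11,16)  (11,17)  (17,18)  (18,19)
take (1,6); take (6,7); take (7,10); take (11,16); take (17,18); take (18,19).
Selected 6 talks.

6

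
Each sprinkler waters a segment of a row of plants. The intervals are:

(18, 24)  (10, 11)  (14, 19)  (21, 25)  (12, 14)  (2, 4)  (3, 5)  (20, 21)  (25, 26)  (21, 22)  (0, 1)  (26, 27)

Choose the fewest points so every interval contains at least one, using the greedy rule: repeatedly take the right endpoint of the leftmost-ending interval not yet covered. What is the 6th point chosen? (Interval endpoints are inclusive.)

Process intervals by earliest right end; each time one isn't hit yet, stab at its right endpoint.
By right end: [0,1]  [2,4]  [3,5]  [10,11]  [12,14]  [14,19]  [20,21]  [21,22]  [18,24]  [21,25]  [25,26]  [26,27]
[0,1] uncovered → point at 1; [2,4] uncovered → point at 4; [10,11] uncovered → point at 11; [12,14] uncovered → point at 14; [20,21] uncovered → point at 21; [25,26] uncovered → point at 26.
Points: 1, 4, 11, 14, 21, 26 (6 total).

26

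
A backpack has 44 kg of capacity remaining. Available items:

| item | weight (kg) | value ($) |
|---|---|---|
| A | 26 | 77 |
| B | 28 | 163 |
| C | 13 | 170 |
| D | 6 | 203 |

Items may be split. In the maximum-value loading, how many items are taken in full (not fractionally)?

2

Sort by value per unit weight and fill in that order.
Order: D (203/6=33.83) > C (170/13=13.08) > B (163/28=5.82) > A (77/26=2.96)
Fill: take D (6 @ 203) → take C (13 @ 170) → take 25/28 of B → 145.54; 44/44 used.
2 item(s) taken whole; one partial (take 25/28 of B).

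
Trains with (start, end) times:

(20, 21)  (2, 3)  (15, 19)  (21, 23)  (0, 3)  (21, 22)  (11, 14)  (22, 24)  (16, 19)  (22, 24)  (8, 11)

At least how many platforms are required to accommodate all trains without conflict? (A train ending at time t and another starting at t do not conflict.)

3

Events (time:±→running): 0:+→1 2:+→2 3:-→1 3:-→0 8:+→1 11:-→0 11:+→1 14:-→0 15:+→1 16:+→2 19:-→1 19:-→0 20:+→1 21:-→0 21:+→1 21:+→2 22:-→1 22:+→2 22:+→3 … peak 3.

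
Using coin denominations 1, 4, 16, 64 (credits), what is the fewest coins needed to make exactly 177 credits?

6

177 − 2×64→49 − 3×16→1 − 1×1→0
Total coins = 2 + 3 + 1 = 6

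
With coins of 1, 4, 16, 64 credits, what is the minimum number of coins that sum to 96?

3

96 = 1×64 + 2×16
Total coins = 1 + 2 = 3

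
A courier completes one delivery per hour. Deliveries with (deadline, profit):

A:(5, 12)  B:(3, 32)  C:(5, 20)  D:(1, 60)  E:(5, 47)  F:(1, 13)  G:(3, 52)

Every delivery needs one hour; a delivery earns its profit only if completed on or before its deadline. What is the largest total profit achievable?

By profit: D(d1,60), G(d3,52), E(d5,47), B(d3,32), C(d5,20), F(d1,13), A(d5,12)
D→slot 1; G→slot 3; E→slot 5; B→slot 2; C→slot 4; F skipped; A skipped.
Profit = 60 + 32 + 52 + 20 + 47 = 211

211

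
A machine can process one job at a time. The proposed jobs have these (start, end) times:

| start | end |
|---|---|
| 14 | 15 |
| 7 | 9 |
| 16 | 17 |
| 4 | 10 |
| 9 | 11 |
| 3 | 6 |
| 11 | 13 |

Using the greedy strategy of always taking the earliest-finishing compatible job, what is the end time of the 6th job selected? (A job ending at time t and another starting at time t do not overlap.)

Order by finish time; keep every interval that doesn't clash with the previous kept one.
By end time: (3,6), (7,9), (4,10), (9,11), (11,13), (14,15), (16,17).
Pick (3,6); next start ≥ 6 → (7,9); next start ≥ 9 → (9,11); next start ≥ 11 → (11,13); next start ≥ 13 → (14,15); next start ≥ 15 → (16,17).
Selected: (3,6) (7,9) (9,11) (11,13) (14,15) (16,17)

17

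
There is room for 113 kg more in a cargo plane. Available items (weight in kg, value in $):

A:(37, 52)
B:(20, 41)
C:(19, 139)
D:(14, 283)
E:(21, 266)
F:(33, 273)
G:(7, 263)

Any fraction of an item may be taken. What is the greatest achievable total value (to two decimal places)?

Greedy by value/weight ratio, highest first.
Order: G (263/7=37.57) > D (283/14=20.21) > E (266/21=12.67) > F (273/33=8.27) > C (139/19=7.32) > B (41/20=2.05) > A (52/37=1.41)
Fill: take G (7 @ 263) → take D (14 @ 283) → take E (21 @ 266) → take F (33 @ 273) → take C (19 @ 139) → take 19/20 of B → 38.95; 113/113 used.
Total value = 1262.95

1262.95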